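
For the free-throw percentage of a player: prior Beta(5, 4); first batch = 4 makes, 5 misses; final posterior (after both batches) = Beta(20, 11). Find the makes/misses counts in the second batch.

Because Beta–binomial updating is additive in the counts, the combined data contributed (α_post−α_prior, β_post−β_prior) successes and failures.
Total across both batches: 20−5=15 makes, 11−4=7 misses.
Subtract the first batch: 15−4=11 makes and 7−5=2 misses.

11 makes and 2 misses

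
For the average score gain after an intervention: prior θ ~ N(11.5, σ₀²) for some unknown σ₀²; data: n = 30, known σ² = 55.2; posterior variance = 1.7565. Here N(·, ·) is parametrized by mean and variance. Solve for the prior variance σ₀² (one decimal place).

Posterior precision equals prior precision plus data precision: 1/σ_n² = 1/σ₀² + n/σ².
So 1/σ₀² = 1/1.7565 − 30/55.2 = 0.569314 − 0.543478 = 0.025836.
Hence σ₀² = 1/0.025836 ≈ 38.7.

σ₀² = 38.7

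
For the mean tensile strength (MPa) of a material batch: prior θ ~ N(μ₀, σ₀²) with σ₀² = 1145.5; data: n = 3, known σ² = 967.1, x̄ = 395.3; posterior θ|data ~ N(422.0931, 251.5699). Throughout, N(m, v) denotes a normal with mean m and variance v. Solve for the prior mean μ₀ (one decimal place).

With known observation variance, the Normal–Normal posterior has precision τ_n = τ₀ + n/σ² and mean μ_n = (τ₀μ₀ + (n/σ²)x̄)/τ_n.
Here τ₀ = 1/1145.5 = 0.000873 and τ_data = 3/967.1 = 0.003102, so τ_n = 0.003975.
Rearranging for μ₀: μ₀ = (μ_n·τ_n − τ_data·x̄)/τ₀ = (422.0931·0.003975 − 0.003102·395.3) / 0.000873 = 0.451599/0.000873 ≈ 517.3.

μ₀ = 517.3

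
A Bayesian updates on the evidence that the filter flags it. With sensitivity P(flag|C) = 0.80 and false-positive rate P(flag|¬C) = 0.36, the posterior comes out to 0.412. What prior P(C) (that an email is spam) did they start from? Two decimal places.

P(C) = 0.24

Bayes' rule in odds form gives O(C|E) = O(C)·[P(E|C)/P(E|¬C)], hence O(C) = O(C|E)/LR.
Posterior odds = 0.412/(1−0.412) = 0.7007. LR = 0.80/0.36 = 2.2222.
Prior odds = 0.7007/2.2222 = 0.3153, so P(C) = 0.3153/(1+0.3153) ≈ 0.24.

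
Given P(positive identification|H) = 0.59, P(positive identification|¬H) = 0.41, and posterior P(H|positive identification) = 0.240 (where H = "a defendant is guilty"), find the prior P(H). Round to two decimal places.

In odds form, posterior odds = prior odds × likelihood ratio, so prior odds = posterior odds ÷ LR.
Posterior odds = 0.240/(1−0.240) = 0.3158. LR = 0.59/0.41 = 1.4390.
Prior odds = 0.3158/1.4390 = 0.2195, so P(H) = 0.2195/(1+0.2195) ≈ 0.18.

P(H) = 0.18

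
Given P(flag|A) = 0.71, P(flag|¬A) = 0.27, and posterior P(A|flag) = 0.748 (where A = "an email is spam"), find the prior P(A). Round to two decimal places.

P(A) = 0.53

Bayes' rule in odds form gives O(A|E) = O(A)·[P(E|A)/P(E|¬A)], hence O(A) = O(A|E)/LR.
Posterior odds = 0.748/(1−0.748) = 2.9683. LR = 0.71/0.27 = 2.6296.
Prior odds = 2.9683/2.6296 = 1.1288, so P(A) = 1.1288/(1+1.1288) ≈ 0.53.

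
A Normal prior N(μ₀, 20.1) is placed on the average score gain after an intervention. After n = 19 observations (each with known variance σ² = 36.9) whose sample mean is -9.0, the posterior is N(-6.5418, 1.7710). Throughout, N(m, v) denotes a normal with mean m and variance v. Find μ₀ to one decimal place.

The posterior mean is a precision-weighted average: μ_n = (τ₀μ₀ + τ_data·x̄)/(τ₀+τ_data), with τ₀=1/σ₀² and τ_data=n/σ².
Here τ₀ = 1/20.1 = 0.049751 and τ_data = 19/36.9 = 0.514905, so τ_n = 0.564656.
Rearranging for μ₀: μ₀ = (μ_n·τ_n − τ_data·x̄)/τ₀ = (-6.5418·0.564656 − 0.514905·-9.0) / 0.049751 = 0.940278/0.049751 ≈ 18.9.

μ₀ = 18.9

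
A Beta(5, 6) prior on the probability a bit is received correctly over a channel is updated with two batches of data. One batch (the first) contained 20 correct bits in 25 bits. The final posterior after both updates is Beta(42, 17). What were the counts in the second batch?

17 correct bits and 6 errors

Because Beta–binomial updating is additive in the counts, the combined data contributed (α_post−α_prior, β_post−β_prior) successes and failures.
Total across both batches: 42−5=37 correct bits, 17−6=11 errors.
Subtract the first batch: 37−20=17 correct bits and 11−5=6 errors.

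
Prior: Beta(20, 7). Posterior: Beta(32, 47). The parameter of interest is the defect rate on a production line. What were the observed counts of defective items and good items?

A Beta(α, β) prior with s successes and f failures in binomial data gives a Beta(α+s, β+f) posterior.
So s = 32 − 20 = 12 and f = 47 − 7 = 40.

12 defective items and 40 good items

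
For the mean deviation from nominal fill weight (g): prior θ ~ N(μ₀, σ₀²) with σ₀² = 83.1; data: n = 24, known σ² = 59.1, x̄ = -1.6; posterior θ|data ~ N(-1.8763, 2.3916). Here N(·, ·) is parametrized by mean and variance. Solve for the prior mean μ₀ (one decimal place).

μ₀ = -11.2

The posterior mean is a precision-weighted average: μ_n = (τ₀μ₀ + τ_data·x̄)/(τ₀+τ_data), with τ₀=1/σ₀² and τ_data=n/σ².
Here τ₀ = 1/83.1 = 0.012034 and τ_data = 24/59.1 = 0.406091, so τ_n = 0.418125.
Rearranging for μ₀: μ₀ = (μ_n·τ_n − τ_data·x̄)/τ₀ = (-1.8763·0.418125 − 0.406091·-1.6) / 0.012034 = -0.134782/0.012034 ≈ -11.2.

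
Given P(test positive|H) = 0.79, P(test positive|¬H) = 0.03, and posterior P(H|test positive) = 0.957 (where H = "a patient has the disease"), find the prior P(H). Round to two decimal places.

Bayes' rule in odds form gives O(H|E) = O(H)·[P(E|H)/P(E|¬H)], hence O(H) = O(H|E)/LR.
Posterior odds = 0.957/(1−0.957) = 22.2558. LR = 0.79/0.03 = 26.3333.
Prior odds = 22.2558/26.3333 = 0.8452, so P(H) = 0.8452/(1+0.8452) ≈ 0.46.

P(H) = 0.46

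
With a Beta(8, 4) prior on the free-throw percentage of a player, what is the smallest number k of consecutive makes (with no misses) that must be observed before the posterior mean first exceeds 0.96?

k = 89

After k makes and 0 misses the posterior is Beta(8+k, 4), with mean (8+k)/(8+4+k).
Set (8+k)/(12+k) > 0.96 and solve: k > (0.96·12 − 8)/(1 − 0.96) = 88.000.
The smallest integer exceeding 88.000 is 89, and checking k=89: (97)/(101) = 0.9604 > 0.96.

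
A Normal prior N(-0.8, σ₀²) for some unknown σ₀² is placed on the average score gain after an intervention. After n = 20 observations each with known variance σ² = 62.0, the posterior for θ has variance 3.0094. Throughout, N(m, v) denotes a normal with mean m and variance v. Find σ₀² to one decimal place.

σ₀² = 103.0

For the Normal–Normal model with known σ², precisions add: τ_n = τ₀ + n/σ².
So 1/σ₀² = 1/3.0094 − 20/62.0 = 0.332292 − 0.322581 = 0.009711.
Hence σ₀² = 1/0.009711 ≈ 103.0.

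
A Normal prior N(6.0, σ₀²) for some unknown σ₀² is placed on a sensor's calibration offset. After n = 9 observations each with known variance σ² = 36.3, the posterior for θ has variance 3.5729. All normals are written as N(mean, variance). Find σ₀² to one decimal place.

σ₀² = 31.3

Posterior precision equals prior precision plus data precision: 1/σ_n² = 1/σ₀² + n/σ².
So 1/σ₀² = 1/3.5729 − 9/36.3 = 0.279885 − 0.247934 = 0.031951.
Hence σ₀² = 1/0.031951 ≈ 31.3.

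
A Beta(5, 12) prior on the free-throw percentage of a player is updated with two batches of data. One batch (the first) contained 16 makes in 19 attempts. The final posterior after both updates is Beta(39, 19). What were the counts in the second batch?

Because Beta–binomial updating is additive in the counts, the combined data contributed (α_post−α_prior, β_post−β_prior) successes and failures.
Total across both batches: 39−5=34 makes, 19−12=7 misses.
Subtract the first batch: 34−16=18 makes and 7−3=4 misses.

18 makes and 4 misses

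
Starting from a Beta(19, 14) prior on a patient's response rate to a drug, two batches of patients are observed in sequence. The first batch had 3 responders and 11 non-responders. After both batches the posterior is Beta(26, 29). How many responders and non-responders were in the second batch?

Sequential conjugate updates are equivalent to a single update on the pooled data, so total successes = posterior α − prior α and total failures = posterior β − prior β.
Total across both batches: 26−19=7 responders, 29−14=15 non-responders.
Subtract the first batch: 7−3=4 responders and 15−11=4 non-responders.

4 responders and 4 non-responders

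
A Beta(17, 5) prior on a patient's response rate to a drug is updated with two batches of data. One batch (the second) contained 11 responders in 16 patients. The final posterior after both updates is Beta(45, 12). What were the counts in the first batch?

Sequential conjugate updates are equivalent to a single update on the pooled data, so total successes = posterior α − prior α and total failures = posterior β − prior β.
Total across both batches: 45−17=28 responders, 12−5=7 non-responders.
Subtract the second batch: 28−11=17 responders and 7−5=2 non-responders.

17 responders and 2 non-responders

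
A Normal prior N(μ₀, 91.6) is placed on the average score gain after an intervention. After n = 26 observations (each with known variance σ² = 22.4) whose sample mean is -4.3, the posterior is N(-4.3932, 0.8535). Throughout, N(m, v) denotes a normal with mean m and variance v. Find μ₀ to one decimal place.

The posterior mean is a precision-weighted average: μ_n = (τ₀μ₀ + τ_data·x̄)/(τ₀+τ_data), with τ₀=1/σ₀² and τ_data=n/σ².
Here τ₀ = 1/91.6 = 0.010917 and τ_data = 26/22.4 = 1.160714, so τ_n = 1.171631.
Rearranging for μ₀: μ₀ = (μ_n·τ_n − τ_data·x̄)/τ₀ = (-4.3932·1.171631 − 1.160714·-4.3) / 0.010917 = -0.156139/0.010917 ≈ -14.3.

μ₀ = -14.3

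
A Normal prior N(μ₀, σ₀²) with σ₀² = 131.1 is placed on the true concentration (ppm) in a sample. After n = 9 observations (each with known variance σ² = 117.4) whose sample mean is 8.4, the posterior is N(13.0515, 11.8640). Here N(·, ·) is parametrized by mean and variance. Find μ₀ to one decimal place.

The posterior mean is a precision-weighted average: μ_n = (τ₀μ₀ + τ_data·x̄)/(τ₀+τ_data), with τ₀=1/σ₀² and τ_data=n/σ².
Here τ₀ = 1/131.1 = 0.007628 and τ_data = 9/117.4 = 0.076661, so τ_n = 0.084289.
Rearranging for μ₀: μ₀ = (μ_n·τ_n − τ_data·x̄)/τ₀ = (13.0515·0.084289 − 0.076661·8.4) / 0.007628 = 0.456145/0.007628 ≈ 59.8.

μ₀ = 59.8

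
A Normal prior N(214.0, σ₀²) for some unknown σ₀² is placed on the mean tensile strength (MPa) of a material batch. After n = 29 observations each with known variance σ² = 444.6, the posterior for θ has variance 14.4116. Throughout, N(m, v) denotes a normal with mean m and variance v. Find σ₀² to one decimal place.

σ₀² = 240.3

For the Normal–Normal model with known σ², precisions add: τ_n = τ₀ + n/σ².
So 1/σ₀² = 1/14.4116 − 29/444.6 = 0.069389 − 0.065227 = 0.004162.
Hence σ₀² = 1/0.004162 ≈ 240.3.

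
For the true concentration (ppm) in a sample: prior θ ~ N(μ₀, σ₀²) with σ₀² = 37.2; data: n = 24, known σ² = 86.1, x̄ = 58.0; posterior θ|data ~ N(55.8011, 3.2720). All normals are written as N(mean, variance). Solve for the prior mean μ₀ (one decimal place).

The posterior mean is a precision-weighted average: μ_n = (τ₀μ₀ + τ_data·x̄)/(τ₀+τ_data), with τ₀=1/σ₀² and τ_data=n/σ².
Here τ₀ = 1/37.2 = 0.026882 and τ_data = 24/86.1 = 0.278746, so τ_n = 0.305628.
Rearranging for μ₀: μ₀ = (μ_n·τ_n − τ_data·x̄)/τ₀ = (55.8011·0.305628 − 0.278746·58.0) / 0.026882 = 0.887111/0.026882 ≈ 33.0.

μ₀ = 33.0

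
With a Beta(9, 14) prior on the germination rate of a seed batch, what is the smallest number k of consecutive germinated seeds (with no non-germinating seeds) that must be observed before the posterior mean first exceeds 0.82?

After k germinated seeds and 0 non-germinating seeds the posterior is Beta(9+k, 14), with mean (9+k)/(9+14+k).
Set (9+k)/(23+k) > 0.82 and solve: k > (0.82·23 − 9)/(1 − 0.82) = 54.778.
The smallest integer exceeding 54.778 is 55.

k = 55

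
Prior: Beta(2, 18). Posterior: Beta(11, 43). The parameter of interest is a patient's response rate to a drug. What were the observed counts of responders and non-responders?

9 responders and 25 non-responders

Under Beta–binomial conjugacy the posterior parameters are (a+s, b+f).
Match parameters: s=11−2=9, f=43−18=25.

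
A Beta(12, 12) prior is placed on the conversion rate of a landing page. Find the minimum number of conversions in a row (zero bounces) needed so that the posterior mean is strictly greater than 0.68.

After k conversions and 0 bounces the posterior is Beta(12+k, 12), with mean (12+k)/(12+12+k).
Set (12+k)/(24+k) > 0.68 and solve: k > (0.68·24 − 12)/(1 − 0.68) = 13.500.
The smallest integer exceeding 13.500 is 14, and checking k=14: (26)/(38) = 0.6842 > 0.68.

k = 14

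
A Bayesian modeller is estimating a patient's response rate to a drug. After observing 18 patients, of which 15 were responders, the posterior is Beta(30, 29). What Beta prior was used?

Beta(15, 26)

A Beta(α, β) prior with s successes and f failures in binomial data gives a Beta(α+s, β+f) posterior.
Subtract the data counts: 30−15=15, 29−3=26.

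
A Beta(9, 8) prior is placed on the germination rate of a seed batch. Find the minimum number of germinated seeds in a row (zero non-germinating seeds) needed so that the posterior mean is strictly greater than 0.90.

After k germinated seeds and 0 non-germinating seeds the posterior is Beta(9+k, 8), with mean (9+k)/(9+8+k).
Set (9+k)/(17+k) > 0.90 and solve: k > (0.90·17 − 9)/(1 − 0.90) = 63.000.
The smallest integer exceeding 63.000 is 64, and checking k=64: (73)/(81) = 0.9012 > 0.90.

k = 64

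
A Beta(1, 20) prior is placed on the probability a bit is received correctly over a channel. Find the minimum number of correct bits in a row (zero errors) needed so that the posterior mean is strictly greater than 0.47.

After k correct bits and 0 errors the posterior is Beta(1+k, 20), with mean (1+k)/(1+20+k).
Set (1+k)/(21+k) > 0.47 and solve: k > (0.47·21 − 1)/(1 − 0.47) = 16.736.
The smallest integer exceeding 16.736 is 17.

k = 17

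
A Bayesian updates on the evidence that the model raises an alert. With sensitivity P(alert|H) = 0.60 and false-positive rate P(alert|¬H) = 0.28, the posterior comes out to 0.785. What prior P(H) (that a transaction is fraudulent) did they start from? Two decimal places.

P(H) = 0.63

In odds form, posterior odds = prior odds × likelihood ratio, so prior odds = posterior odds ÷ LR.
Posterior odds = 0.785/(1−0.785) = 3.6512. LR = 0.60/0.28 = 2.1429.
Prior odds = 3.6512/2.1429 = 1.7039, so P(H) = 1.7039/(1+1.7039) ≈ 0.63.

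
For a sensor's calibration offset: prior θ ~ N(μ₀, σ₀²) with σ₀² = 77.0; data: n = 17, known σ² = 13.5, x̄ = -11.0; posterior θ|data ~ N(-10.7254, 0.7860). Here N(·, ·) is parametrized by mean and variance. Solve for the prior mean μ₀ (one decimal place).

With known observation variance, the Normal–Normal posterior has precision τ_n = τ₀ + n/σ² and mean μ_n = (τ₀μ₀ + (n/σ²)x̄)/τ_n.
Here τ₀ = 1/77.0 = 0.012987 and τ_data = 17/13.5 = 1.259259, so τ_n = 1.272246.
Rearranging for μ₀: μ₀ = (μ_n·τ_n − τ_data·x̄)/τ₀ = (-10.7254·1.272246 − 1.259259·-11.0) / 0.012987 = 0.206502/0.012987 ≈ 15.9.

μ₀ = 15.9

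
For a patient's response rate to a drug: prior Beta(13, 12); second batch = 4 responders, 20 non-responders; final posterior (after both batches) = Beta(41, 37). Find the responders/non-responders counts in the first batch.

24 responders and 5 non-responders

Sequential conjugate updates are equivalent to a single update on the pooled data, so total successes = posterior α − prior α and total failures = posterior β − prior β.
Total across both batches: 41−13=28 responders, 37−12=25 non-responders.
Subtract the second batch: 28−4=24 responders and 25−20=5 non-responders.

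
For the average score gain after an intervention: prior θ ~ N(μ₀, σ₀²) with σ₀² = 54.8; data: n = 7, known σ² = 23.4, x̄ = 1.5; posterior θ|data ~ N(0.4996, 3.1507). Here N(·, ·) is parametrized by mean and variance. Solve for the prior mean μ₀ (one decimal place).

With known observation variance, the Normal–Normal posterior has precision τ_n = τ₀ + n/σ² and mean μ_n = (τ₀μ₀ + (n/σ²)x̄)/τ_n.
Here τ₀ = 1/54.8 = 0.018248 and τ_data = 7/23.4 = 0.299145, so τ_n = 0.317393.
Rearranging for μ₀: μ₀ = (μ_n·τ_n − τ_data·x̄)/τ₀ = (0.4996·0.317393 − 0.299145·1.5) / 0.018248 = -0.290148/0.018248 ≈ -15.9.

μ₀ = -15.9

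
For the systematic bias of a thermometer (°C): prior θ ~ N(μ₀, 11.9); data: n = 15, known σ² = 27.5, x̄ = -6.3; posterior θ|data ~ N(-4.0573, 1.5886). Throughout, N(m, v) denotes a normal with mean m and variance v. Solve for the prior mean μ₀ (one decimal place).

μ₀ = 10.5

The posterior mean is a precision-weighted average: μ_n = (τ₀μ₀ + τ_data·x̄)/(τ₀+τ_data), with τ₀=1/σ₀² and τ_data=n/σ².
Here τ₀ = 1/11.9 = 0.084034 and τ_data = 15/27.5 = 0.545455, so τ_n = 0.629489.
Rearranging for μ₀: μ₀ = (μ_n·τ_n − τ_data·x̄)/τ₀ = (-4.0573·0.629489 − 0.545455·-6.3) / 0.084034 = 0.882341/0.084034 ≈ 10.5.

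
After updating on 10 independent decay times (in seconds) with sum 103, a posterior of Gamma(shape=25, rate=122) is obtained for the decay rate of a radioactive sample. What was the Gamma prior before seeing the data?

Gamma(shape=15, rate=19)

Gamma–exponential conjugacy: posterior shape = α + n, posterior rate = β + Σtᵢ.
So α = 25 − 10 = 15 and β = 122 − 103 = 19.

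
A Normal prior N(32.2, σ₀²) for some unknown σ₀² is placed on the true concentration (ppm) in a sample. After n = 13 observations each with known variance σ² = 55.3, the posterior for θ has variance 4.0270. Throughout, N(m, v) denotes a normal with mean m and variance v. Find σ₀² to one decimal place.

For the Normal–Normal model with known σ², precisions add: τ_n = τ₀ + n/σ².
So 1/σ₀² = 1/4.0270 − 13/55.3 = 0.248324 − 0.235081 = 0.013243.
Hence σ₀² = 1/0.013243 ≈ 75.5.

σ₀² = 75.5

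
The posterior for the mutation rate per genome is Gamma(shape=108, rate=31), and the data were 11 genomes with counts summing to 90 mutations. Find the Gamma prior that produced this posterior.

Gamma(shape=18, rate=20)

A Gamma(α, β) prior (rate parametrization) on a Poisson rate with n observations summing to S gives posterior Gamma(α+S, β+n).
So α = 108 − 90 = 18 and β = 31 − 11 = 20.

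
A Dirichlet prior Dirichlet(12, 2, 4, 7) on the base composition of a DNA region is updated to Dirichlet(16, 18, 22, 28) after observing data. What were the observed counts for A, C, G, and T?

For a Dirichlet(α) prior with multinomial counts c, the posterior is Dirichlet(α + c) componentwise.
Counts are posterior − prior componentwise: 16−12=4, 18−2=16, 22−4=18, 28−7=21.

counts (4, 16, 18, 21)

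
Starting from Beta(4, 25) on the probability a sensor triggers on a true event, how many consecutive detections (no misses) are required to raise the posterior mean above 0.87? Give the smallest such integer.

k = 164

After k detections and 0 misses the posterior is Beta(4+k, 25), with mean (4+k)/(4+25+k).
Set (4+k)/(29+k) > 0.87 and solve: k > (0.87·29 − 4)/(1 − 0.87) = 163.308.
The smallest integer exceeding 163.308 is 164, and checking k=164: (168)/(193) = 0.8705 > 0.87.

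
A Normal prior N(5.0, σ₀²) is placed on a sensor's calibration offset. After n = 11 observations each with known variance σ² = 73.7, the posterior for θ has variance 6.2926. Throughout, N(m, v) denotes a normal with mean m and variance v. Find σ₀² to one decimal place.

σ₀² = 103.5

Posterior precision equals prior precision plus data precision: 1/σ_n² = 1/σ₀² + n/σ².
So 1/σ₀² = 1/6.2926 − 11/73.7 = 0.158917 − 0.149254 = 0.009663.
Hence σ₀² = 1/0.009663 ≈ 103.5.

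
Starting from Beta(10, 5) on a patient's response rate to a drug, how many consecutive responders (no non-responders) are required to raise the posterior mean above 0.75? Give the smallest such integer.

k = 6

After k responders and 0 non-responders the posterior is Beta(10+k, 5), with mean (10+k)/(10+5+k).
Set (10+k)/(15+k) > 0.75 and solve: k > (0.75·15 − 10)/(1 − 0.75) = 5.000.
The smallest integer exceeding 5.000 is 6, and checking k=6: (16)/(21) = 0.7619 > 0.75.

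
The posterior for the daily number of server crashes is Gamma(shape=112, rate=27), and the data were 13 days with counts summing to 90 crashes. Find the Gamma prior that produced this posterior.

Gamma(shape=22, rate=14)

Gamma–Poisson conjugacy: posterior shape = α + Σxᵢ, posterior rate = β + n.
So α = 112 − 90 = 22 and β = 27 − 13 = 14.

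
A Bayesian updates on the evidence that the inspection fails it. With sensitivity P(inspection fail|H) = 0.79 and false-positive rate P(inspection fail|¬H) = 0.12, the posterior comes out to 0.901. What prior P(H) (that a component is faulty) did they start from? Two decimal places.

P(H) = 0.58

Bayes' rule in odds form gives O(H|E) = O(H)·[P(E|H)/P(E|¬H)], hence O(H) = O(H|E)/LR.
Posterior odds = 0.901/(1−0.901) = 9.1010. LR = 0.79/0.12 = 6.5833.
Prior odds = 9.1010/6.5833 = 1.3824, so P(H) = 1.3824/(1+1.3824) ≈ 0.58.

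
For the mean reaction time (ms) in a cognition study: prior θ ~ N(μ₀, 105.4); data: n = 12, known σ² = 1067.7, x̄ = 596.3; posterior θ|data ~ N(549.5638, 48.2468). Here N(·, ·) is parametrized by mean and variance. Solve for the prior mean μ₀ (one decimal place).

With known observation variance, the Normal–Normal posterior has precision τ_n = τ₀ + n/σ² and mean μ_n = (τ₀μ₀ + (n/σ²)x̄)/τ_n.
Here τ₀ = 1/105.4 = 0.009488 and τ_data = 12/1067.7 = 0.011239, so τ_n = 0.020727.
Rearranging for μ₀: μ₀ = (μ_n·τ_n − τ_data·x̄)/τ₀ = (549.5638·0.020727 − 0.011239·596.3) / 0.009488 = 4.688993/0.009488 ≈ 494.2.

μ₀ = 494.2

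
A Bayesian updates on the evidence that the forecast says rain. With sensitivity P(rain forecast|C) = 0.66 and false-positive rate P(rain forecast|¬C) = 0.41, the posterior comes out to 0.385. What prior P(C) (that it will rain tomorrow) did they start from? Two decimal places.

Bayes' rule in odds form gives O(C|E) = O(C)·[P(E|C)/P(E|¬C)], hence O(C) = O(C|E)/LR.
Posterior odds = 0.385/(1−0.385) = 0.6260. LR = 0.66/0.41 = 1.6098.
Prior odds = 0.6260/1.6098 = 0.3889, so P(C) = 0.3889/(1+0.3889) ≈ 0.28.

P(C) = 0.28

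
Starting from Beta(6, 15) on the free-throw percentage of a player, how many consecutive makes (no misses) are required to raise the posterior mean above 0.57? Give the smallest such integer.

k = 14

After k makes and 0 misses the posterior is Beta(6+k, 15), with mean (6+k)/(6+15+k).
Set (6+k)/(21+k) > 0.57 and solve: k > (0.57·21 − 6)/(1 − 0.57) = 13.884.
The smallest integer exceeding 13.884 is 14.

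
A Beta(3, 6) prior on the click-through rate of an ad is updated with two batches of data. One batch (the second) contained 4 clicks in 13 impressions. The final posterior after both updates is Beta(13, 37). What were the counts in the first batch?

Sequential conjugate updates are equivalent to a single update on the pooled data, so total successes = posterior α − prior α and total failures = posterior β − prior β.
Total across both batches: 13−3=10 clicks, 37−6=31 non-clicks.
Subtract the second batch: 10−4=6 clicks and 31−9=22 non-clicks.

6 clicks and 22 non-clicks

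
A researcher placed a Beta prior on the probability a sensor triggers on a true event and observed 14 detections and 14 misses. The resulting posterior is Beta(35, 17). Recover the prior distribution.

Under Beta–binomial conjugacy the posterior parameters are (α+s, β+f).
Subtract the data counts: 35−14=21, 17−14=3.

Beta(21, 3)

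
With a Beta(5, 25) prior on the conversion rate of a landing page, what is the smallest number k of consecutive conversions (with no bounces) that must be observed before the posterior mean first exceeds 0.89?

After k conversions and 0 bounces the posterior is Beta(5+k, 25), with mean (5+k)/(5+25+k).
Set (5+k)/(30+k) > 0.89 and solve: k > (0.89·30 − 5)/(1 − 0.89) = 197.273.
The smallest integer exceeding 197.273 is 198, and checking k=198: (203)/(228) = 0.8904 > 0.89.

k = 198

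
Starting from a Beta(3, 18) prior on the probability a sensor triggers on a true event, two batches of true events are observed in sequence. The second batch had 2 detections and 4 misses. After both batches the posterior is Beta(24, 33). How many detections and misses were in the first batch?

Sequential conjugate updates are equivalent to a single update on the pooled data, so total successes = posterior α − prior α and total failures = posterior β − prior β.
Total across both batches: 24−3=21 detections, 33−18=15 misses.
Subtract the second batch: 21−2=19 detections and 15−4=11 misses.

19 detections and 11 misses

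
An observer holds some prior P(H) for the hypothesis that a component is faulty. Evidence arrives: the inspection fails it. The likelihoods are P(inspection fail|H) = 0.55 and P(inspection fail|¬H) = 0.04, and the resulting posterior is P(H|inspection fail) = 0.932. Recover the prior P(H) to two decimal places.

P(H) = 0.50

In odds form, posterior odds = prior odds × likelihood ratio, so prior odds = posterior odds ÷ LR.
Posterior odds = 0.932/(1−0.932) = 13.7059. LR = 0.55/0.04 = 13.7500.
Prior odds = 13.7059/13.7500 = 0.9968, so P(H) = 0.9968/(1+0.9968) ≈ 0.50.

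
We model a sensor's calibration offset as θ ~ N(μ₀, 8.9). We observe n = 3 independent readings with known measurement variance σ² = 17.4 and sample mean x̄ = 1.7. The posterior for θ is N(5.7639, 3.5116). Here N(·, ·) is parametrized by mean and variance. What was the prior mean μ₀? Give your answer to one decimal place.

With known observation variance, the Normal–Normal posterior has precision τ_n = τ₀ + n/σ² and mean μ_n = (τ₀μ₀ + (n/σ²)x̄)/τ_n.
Here τ₀ = 1/8.9 = 0.112360 and τ_data = 3/17.4 = 0.172414, so τ_n = 0.284774.
Rearranging for μ₀: μ₀ = (μ_n·τ_n − τ_data·x̄)/τ₀ = (5.7639·0.284774 − 0.172414·1.7) / 0.112360 = 1.348305/0.112360 ≈ 12.0.

μ₀ = 12.0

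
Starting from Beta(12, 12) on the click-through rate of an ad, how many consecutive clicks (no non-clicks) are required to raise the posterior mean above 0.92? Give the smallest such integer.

k = 127

After k clicks and 0 non-clicks the posterior is Beta(12+k, 12), with mean (12+k)/(12+12+k).
Set (12+k)/(24+k) > 0.92 and solve: k > (0.92·24 − 12)/(1 − 0.92) = 126.000.
The smallest integer exceeding 126.000 is 127.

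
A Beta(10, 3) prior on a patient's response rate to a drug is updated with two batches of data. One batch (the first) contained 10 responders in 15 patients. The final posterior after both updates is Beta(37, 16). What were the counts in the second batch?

Sequential conjugate updates are equivalent to a single update on the pooled data, so total successes = posterior α − prior α and total failures = posterior β − prior β.
Total across both batches: 37−10=27 responders, 16−3=13 non-responders.
Subtract the first batch: 27−10=17 responders and 13−5=8 non-responders.

17 responders and 8 non-responders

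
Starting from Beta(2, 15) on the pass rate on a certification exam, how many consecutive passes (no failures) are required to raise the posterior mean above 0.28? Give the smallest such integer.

After k passes and 0 failures the posterior is Beta(2+k, 15), with mean (2+k)/(2+15+k).
Set (2+k)/(17+k) > 0.28 and solve: k > (0.28·17 − 2)/(1 − 0.28) = 3.833.
The smallest integer exceeding 3.833 is 4, and checking k=4: (6)/(21) = 0.2857 > 0.28.

k = 4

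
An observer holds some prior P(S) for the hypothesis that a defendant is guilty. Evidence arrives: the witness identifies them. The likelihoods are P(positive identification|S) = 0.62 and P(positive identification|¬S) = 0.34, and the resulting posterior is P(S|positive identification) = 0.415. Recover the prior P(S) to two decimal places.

P(S) = 0.28

In odds form, posterior odds = prior odds × likelihood ratio, so prior odds = posterior odds ÷ LR.
Posterior odds = 0.415/(1−0.415) = 0.7094. LR = 0.62/0.34 = 1.8235.
Prior odds = 0.7094/1.8235 = 0.3890, so P(S) = 0.3890/(1+0.3890) ≈ 0.28.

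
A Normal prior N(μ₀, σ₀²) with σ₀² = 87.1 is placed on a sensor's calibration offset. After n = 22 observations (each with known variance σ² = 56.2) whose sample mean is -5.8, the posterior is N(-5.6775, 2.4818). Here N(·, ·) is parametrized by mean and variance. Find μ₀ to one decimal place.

μ₀ = -1.5

With known observation variance, the Normal–Normal posterior has precision τ_n = τ₀ + n/σ² and mean μ_n = (τ₀μ₀ + (n/σ²)x̄)/τ_n.
Here τ₀ = 1/87.1 = 0.011481 and τ_data = 22/56.2 = 0.391459, so τ_n = 0.402940.
Rearranging for μ₀: μ₀ = (μ_n·τ_n − τ_data·x̄)/τ₀ = (-5.6775·0.402940 − 0.391459·-5.8) / 0.011481 = -0.017230/0.011481 ≈ -1.5.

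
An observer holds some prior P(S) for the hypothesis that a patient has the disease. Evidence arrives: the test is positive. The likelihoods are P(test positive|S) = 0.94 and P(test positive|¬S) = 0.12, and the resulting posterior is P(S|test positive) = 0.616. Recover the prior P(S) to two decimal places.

Bayes' rule in odds form gives O(S|E) = O(S)·[P(E|S)/P(E|¬S)], hence O(S) = O(S|E)/LR.
Posterior odds = 0.616/(1−0.616) = 1.6042. LR = 0.94/0.12 = 7.8333.
Prior odds = 1.6042/7.8333 = 0.2048, so P(S) = 0.2048/(1+0.2048) ≈ 0.17.

P(S) = 0.17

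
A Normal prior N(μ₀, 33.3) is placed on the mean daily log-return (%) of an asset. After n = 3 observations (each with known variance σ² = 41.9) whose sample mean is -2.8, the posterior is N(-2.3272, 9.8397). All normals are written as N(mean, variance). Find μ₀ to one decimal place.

μ₀ = -1.2

The posterior mean is a precision-weighted average: μ_n = (τ₀μ₀ + τ_data·x̄)/(τ₀+τ_data), with τ₀=1/σ₀² and τ_data=n/σ².
Here τ₀ = 1/33.3 = 0.030030 and τ_data = 3/41.9 = 0.071599, so τ_n = 0.101629.
Rearranging for μ₀: μ₀ = (μ_n·τ_n − τ_data·x̄)/τ₀ = (-2.3272·0.101629 − 0.071599·-2.8) / 0.030030 = -0.036034/0.030030 ≈ -1.2.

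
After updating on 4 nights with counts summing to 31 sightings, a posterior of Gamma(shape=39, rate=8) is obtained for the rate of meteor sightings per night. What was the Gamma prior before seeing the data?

Gamma(shape=8, rate=4)

Gamma–Poisson conjugacy: posterior shape = α + Σxᵢ, posterior rate = β + n.
So α = 39 − 31 = 8 and β = 8 − 4 = 4.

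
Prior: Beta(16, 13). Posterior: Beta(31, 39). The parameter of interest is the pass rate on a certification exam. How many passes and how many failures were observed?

15 passes and 26 failures

A Beta(a, b) prior with s successes and f failures in binomial data gives a Beta(a+s, b+f) posterior.
Match parameters: s=31−16=15, f=39−13=26.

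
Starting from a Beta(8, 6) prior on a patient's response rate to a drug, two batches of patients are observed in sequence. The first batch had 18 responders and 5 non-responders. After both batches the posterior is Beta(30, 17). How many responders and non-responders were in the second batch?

4 responders and 6 non-responders

Sequential conjugate updates are equivalent to a single update on the pooled data, so total successes = posterior α − prior α and total failures = posterior β − prior β.
Total across both batches: 30−8=22 responders, 17−6=11 non-responders.
Subtract the first batch: 22−18=4 responders and 11−5=6 non-responders.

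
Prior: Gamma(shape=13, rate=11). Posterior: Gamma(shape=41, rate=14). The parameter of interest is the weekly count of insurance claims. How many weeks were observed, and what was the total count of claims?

n = 3 weeks with total 28 claims

Gamma–Poisson conjugacy: posterior shape = α + Σxᵢ, posterior rate = β + n.
Matching: Σxᵢ = 41 − 13 = 28 and n = 14 − 11 = 3.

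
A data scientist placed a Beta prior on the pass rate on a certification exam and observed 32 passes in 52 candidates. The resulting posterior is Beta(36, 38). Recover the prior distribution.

Under Beta–binomial conjugacy the posterior parameters are (a+s, b+f).
So a = 36 − 32 = 4 and b = 38 − 20 = 18.

Beta(4, 18)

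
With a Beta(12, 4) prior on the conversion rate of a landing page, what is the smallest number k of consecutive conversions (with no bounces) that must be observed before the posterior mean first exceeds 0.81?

k = 6

After k conversions and 0 bounces the posterior is Beta(12+k, 4), with mean (12+k)/(12+4+k).
Set (12+k)/(16+k) > 0.81 and solve: k > (0.81·16 − 12)/(1 − 0.81) = 5.053.
The smallest integer exceeding 5.053 is 6, and checking k=6: (18)/(22) = 0.8182 > 0.81.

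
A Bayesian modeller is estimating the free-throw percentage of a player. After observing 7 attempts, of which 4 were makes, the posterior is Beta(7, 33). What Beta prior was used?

Under Beta–binomial conjugacy the posterior parameters are (α+s, β+f).
Subtract the data counts: 7−4=3, 33−3=30.

Beta(3, 30)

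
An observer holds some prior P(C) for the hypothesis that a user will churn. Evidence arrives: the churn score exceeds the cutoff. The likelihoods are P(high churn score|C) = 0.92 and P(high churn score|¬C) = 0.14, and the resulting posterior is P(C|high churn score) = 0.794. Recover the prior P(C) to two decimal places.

Bayes' rule in odds form gives O(C|E) = O(C)·[P(E|C)/P(E|¬C)], hence O(C) = O(C|E)/LR.
Posterior odds = 0.794/(1−0.794) = 3.8544. LR = 0.92/0.14 = 6.5714.
Prior odds = 3.8544/6.5714 = 0.5865, so P(C) = 0.5865/(1+0.5865) ≈ 0.37.

P(C) = 0.37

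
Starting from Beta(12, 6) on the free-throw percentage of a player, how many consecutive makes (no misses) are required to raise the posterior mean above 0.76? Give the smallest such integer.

After k makes and 0 misses the posterior is Beta(12+k, 6), with mean (12+k)/(12+6+k).
Set (12+k)/(18+k) > 0.76 and solve: k > (0.76·18 − 12)/(1 − 0.76) = 7.000.
The smallest integer exceeding 7.000 is 8.

k = 8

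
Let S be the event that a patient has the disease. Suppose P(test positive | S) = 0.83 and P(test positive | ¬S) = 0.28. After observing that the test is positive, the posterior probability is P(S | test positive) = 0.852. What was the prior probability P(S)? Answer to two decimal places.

P(S) = 0.66

In odds form, posterior odds = prior odds × likelihood ratio, so prior odds = posterior odds ÷ LR.
Posterior odds = 0.852/(1−0.852) = 5.7568. LR = 0.83/0.28 = 2.9643.
Prior odds = 5.7568/2.9643 = 1.9420, so P(S) = 1.9420/(1+1.9420) ≈ 0.66.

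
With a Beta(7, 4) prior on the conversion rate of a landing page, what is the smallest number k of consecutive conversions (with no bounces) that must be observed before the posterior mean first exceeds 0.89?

k = 26

After k conversions and 0 bounces the posterior is Beta(7+k, 4), with mean (7+k)/(7+4+k).
Set (7+k)/(11+k) > 0.89 and solve: k > (0.89·11 − 7)/(1 − 0.89) = 25.364.
The smallest integer exceeding 25.364 is 26, and checking k=26: (33)/(37) = 0.8919 > 0.89.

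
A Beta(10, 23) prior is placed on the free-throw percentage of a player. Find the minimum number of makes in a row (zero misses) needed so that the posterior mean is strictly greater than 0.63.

k = 30

After k makes and 0 misses the posterior is Beta(10+k, 23), with mean (10+k)/(10+23+k).
Set (10+k)/(33+k) > 0.63 and solve: k > (0.63·33 − 10)/(1 − 0.63) = 29.162.
The smallest integer exceeding 29.162 is 30, and checking k=30: (40)/(63) = 0.6349 > 0.63.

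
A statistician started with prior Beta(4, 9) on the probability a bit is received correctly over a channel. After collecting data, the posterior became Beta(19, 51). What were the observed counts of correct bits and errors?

15 correct bits and 42 errors

Under Beta–binomial conjugacy the posterior parameters are (a+s, b+f).
So s = 19 − 4 = 15 and f = 51 − 9 = 42.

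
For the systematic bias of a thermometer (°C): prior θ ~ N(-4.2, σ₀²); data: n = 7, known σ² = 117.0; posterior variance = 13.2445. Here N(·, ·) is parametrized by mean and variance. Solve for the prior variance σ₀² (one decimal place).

σ₀² = 63.8

For the Normal–Normal model with known σ², precisions add: τ_n = τ₀ + n/σ².
So 1/σ₀² = 1/13.2445 − 7/117.0 = 0.075503 − 0.059829 = 0.015674.
Hence σ₀² = 1/0.015674 ≈ 63.8.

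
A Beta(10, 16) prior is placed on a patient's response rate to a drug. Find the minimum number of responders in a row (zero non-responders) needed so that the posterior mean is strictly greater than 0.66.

k = 22

After k responders and 0 non-responders the posterior is Beta(10+k, 16), with mean (10+k)/(10+16+k).
Set (10+k)/(26+k) > 0.66 and solve: k > (0.66·26 − 10)/(1 − 0.66) = 21.059.
The smallest integer exceeding 21.059 is 22, and checking k=22: (32)/(48) = 0.6667 > 0.66.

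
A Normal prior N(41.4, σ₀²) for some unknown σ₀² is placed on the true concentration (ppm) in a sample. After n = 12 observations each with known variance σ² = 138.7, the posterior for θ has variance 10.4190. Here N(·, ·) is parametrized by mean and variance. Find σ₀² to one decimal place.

Posterior precision equals prior precision plus data precision: 1/σ_n² = 1/σ₀² + n/σ².
So 1/σ₀² = 1/10.4190 − 12/138.7 = 0.095979 − 0.086518 = 0.009461.
Hence σ₀² = 1/0.009461 ≈ 105.7.

σ₀² = 105.7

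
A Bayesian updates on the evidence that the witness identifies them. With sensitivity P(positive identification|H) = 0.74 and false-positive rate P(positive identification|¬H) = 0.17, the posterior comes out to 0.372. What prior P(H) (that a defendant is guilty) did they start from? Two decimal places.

In odds form, posterior odds = prior odds × likelihood ratio, so prior odds = posterior odds ÷ LR.
Posterior odds = 0.372/(1−0.372) = 0.5924. LR = 0.74/0.17 = 4.3529.
Prior odds = 0.5924/4.3529 = 0.1361, so P(H) = 0.1361/(1+0.1361) ≈ 0.12.

P(H) = 0.12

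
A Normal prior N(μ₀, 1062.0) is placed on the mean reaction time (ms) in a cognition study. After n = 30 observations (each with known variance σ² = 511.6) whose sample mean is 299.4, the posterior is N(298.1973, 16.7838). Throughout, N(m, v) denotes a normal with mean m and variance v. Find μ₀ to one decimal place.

μ₀ = 223.3

The posterior mean is a precision-weighted average: μ_n = (τ₀μ₀ + τ_data·x̄)/(τ₀+τ_data), with τ₀=1/σ₀² and τ_data=n/σ².
Here τ₀ = 1/1062.0 = 0.000942 and τ_data = 30/511.6 = 0.058640, so τ_n = 0.059582.
Rearranging for μ₀: μ₀ = (μ_n·τ_n − τ_data·x̄)/τ₀ = (298.1973·0.059582 − 0.058640·299.4) / 0.000942 = 0.210376/0.000942 ≈ 223.3.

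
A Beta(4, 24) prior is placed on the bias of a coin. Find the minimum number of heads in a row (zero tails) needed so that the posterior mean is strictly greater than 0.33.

After k heads and 0 tails the posterior is Beta(4+k, 24), with mean (4+k)/(4+24+k).
Set (4+k)/(28+k) > 0.33 and solve: k > (0.33·28 − 4)/(1 − 0.33) = 7.821.
The smallest integer exceeding 7.821 is 8, and checking k=8: (12)/(36) = 0.3333 > 0.33.

k = 8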